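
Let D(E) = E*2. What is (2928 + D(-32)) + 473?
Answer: 3337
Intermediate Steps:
D(E) = 2*E
(2928 + D(-32)) + 473 = (2928 + 2*(-32)) + 473 = (2928 - 64) + 473 = 2864 + 473 = 3337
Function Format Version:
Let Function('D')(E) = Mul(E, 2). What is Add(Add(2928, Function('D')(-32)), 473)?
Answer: 3337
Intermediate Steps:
Function('D')(E) = Mul(2, E)
Add(Add(2928, Function('D')(-32)), 473) = Add(Add(2928, Mul(2, -32)), 473) = Add(Add(2928, -64), 473) = Add(2864, 473) = 3337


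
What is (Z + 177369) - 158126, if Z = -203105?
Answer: -183862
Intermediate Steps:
(Z + 177369) - 158126 = (-203105 + 177369) - 158126 = -25736 - 158126 = -183862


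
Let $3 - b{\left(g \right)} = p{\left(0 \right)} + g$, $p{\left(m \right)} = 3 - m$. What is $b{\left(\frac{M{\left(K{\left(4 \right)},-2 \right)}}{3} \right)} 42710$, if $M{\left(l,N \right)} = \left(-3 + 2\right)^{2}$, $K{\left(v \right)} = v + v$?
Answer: $- \frac{42710}{3} \approx -14237.0$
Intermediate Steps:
$K{\left(v \right)} = 2 v$
$M{\left(l,N \right)} = 1$ ($M{\left(l,N \right)} = \left(-1\right)^{2} = 1$)
$b{\left(g \right)} = - g$ ($b{\left(g \right)} = 3 - \left(\left(3 - 0\right) + g\right) = 3 - \left(\left(3 + 0\right) + g\right) = 3 - \left(3 + g\right) = - g$)
$b{\left(\frac{M{\left(K{\left(4 \right)},-2 \right)}}{3} \right)} 42710 = - \frac{1}{3} \cdot 42710 = \left(-1\right) \frac{1}{3} \cdot 42710 = \left(- \frac{1}{3}\right) 42710 = - \frac{42710}{3}$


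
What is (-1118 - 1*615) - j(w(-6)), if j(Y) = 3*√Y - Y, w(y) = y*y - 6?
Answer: -1703 - 3*√30 ≈ -1719.4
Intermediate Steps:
w(y) = -6 + y² (w(y) = y² - 6 = -6 + y²)
j(Y) = -Y + 3*√Y
(-1118 - 1*615) - j(w(-6)) = (-1118 - 1*615) - (-(-6 + (-6)²) + 3*√(-6 + (-6)²)) = (-1118 - 615) - (-(-6 + 36) + 3*√(-6 + 36)) = -1733 - (-1*30 + 3*√30) = -1733 - (-30 + 3*√30) = -1733 + (30 - 3*√30) = -1703 - 3*√30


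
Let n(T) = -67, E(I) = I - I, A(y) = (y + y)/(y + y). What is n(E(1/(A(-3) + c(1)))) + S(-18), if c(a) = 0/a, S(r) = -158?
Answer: -225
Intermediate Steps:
c(a) = 0
A(y) = 1 (A(y) = (2*y)/((2*y)) = (2*y)*(1/(2*y)) = 1)
E(I) = 0
n(E(1/(A(-3) + c(1)))) + S(-18) = -67 - 158 = -225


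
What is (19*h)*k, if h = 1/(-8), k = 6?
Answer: -57/4 ≈ -14.250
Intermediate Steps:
h = -⅛ ≈ -0.12500
(19*h)*k = (19*(-⅛))*6 = -19/8*6 = -57/4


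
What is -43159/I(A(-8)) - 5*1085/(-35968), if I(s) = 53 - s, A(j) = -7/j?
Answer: -12416481071/14998656 ≈ -827.84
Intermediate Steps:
-43159/I(A(-8)) - 5*1085/(-35968) = -43159/(53 - (-7)/(-8)) - 5*1085/(-35968) = -43159/(53 - (-7)*(-1)/8) - 5425*(-1/35968) = -43159/(53 - 1*7/8) + 5425/35968 = -43159/(53 - 7/8) + 5425/35968 = -43159/417/8 + 5425/35968 = -43159*8/417 + 5425/35968 = -345272/417 + 5425/35968 = -12416481071/14998656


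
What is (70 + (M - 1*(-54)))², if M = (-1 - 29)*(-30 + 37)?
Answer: 7396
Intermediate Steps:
M = -210 (M = -30*7 = -210)
(70 + (M - 1*(-54)))² = (70 + (-210 - 1*(-54)))² = (70 + (-210 + 54))² = (70 - 156)² = (-86)² = 7396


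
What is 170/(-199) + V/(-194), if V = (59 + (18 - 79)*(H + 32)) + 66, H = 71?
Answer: 596231/19303 ≈ 30.888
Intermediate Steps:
V = -6158 (V = (59 + (18 - 79)*(71 + 32)) + 66 = (59 - 61*103) + 66 = (59 - 6283) + 66 = -6224 + 66 = -6158)
170/(-199) + V/(-194) = 170/(-199) - 6158/(-194) = 170*(-1/199) - 6158*(-1/194) = -170/199 + 3079/97 = 596231/19303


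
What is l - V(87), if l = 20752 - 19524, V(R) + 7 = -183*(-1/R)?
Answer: 35754/29 ≈ 1232.9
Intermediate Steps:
V(R) = -7 + 183/R (V(R) = -7 - 183*(-1/R) = -7 - (-183)/R = -7 + 183/R)
l = 1228
l - V(87) = 1228 - (-7 + 183/87) = 1228 - (-7 + 183*(1/87)) = 1228 - (-7 + 61/29) = 1228 - 1*(-142/29) = 1228 + 142/29 = 35754/29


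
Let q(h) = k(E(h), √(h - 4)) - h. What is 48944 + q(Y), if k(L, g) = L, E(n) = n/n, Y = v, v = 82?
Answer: 48863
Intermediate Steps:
Y = 82
E(n) = 1
q(h) = 1 - h
48944 + q(Y) = 48944 + (1 - 1*82) = 48944 + (1 - 82) = 48944 - 81 = 48863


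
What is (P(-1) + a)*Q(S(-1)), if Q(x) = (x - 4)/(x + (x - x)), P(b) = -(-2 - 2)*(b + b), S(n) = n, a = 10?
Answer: 10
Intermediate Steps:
P(b) = 8*b (P(b) = -(-4)*2*b = -(-8)*b = 8*b)
Q(x) = (-4 + x)/x (Q(x) = (-4 + x)/(x + 0) = (-4 + x)/x)
(P(-1) + a)*Q(S(-1)) = (8*(-1) + 10)*((-4 - 1)/(-1)) = (-8 + 10)*(-1*(-5)) = 2*5 = 10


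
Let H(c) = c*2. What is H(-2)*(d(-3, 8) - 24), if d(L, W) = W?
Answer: 64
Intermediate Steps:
H(c) = 2*c
H(-2)*(d(-3, 8) - 24) = (2*(-2))*(8 - 24) = -4*(-16) = 64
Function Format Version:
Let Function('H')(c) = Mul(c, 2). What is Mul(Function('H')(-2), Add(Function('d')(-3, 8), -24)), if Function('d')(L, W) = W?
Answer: 64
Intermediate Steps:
Function('H')(c) = Mul(2, c)
Mul(Function('H')(-2), Add(Function('d')(-3, 8), -24)) = Mul(Mul(2, -2), Add(8, -24)) = Mul(-4, -16) = 64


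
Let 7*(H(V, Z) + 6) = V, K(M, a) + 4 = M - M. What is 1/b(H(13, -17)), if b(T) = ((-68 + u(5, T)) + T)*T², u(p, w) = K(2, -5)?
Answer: -343/448253 ≈ -0.00076519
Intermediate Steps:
K(M, a) = -4 (K(M, a) = -4 + (M - M) = -4 + 0 = -4)
u(p, w) = -4
H(V, Z) = -6 + V/7
b(T) = T²*(-72 + T) (b(T) = ((-68 - 4) + T)*T² = (-72 + T)*T² = T²*(-72 + T))
1/b(H(13, -17)) = 1/((-6 + (⅐)*13)²*(-72 + (-6 + (⅐)*13))) = 1/((-6 + 13/7)²*(-72 + (-6 + 13/7))) = 1/((-29/7)²*(-72 - 29/7)) = 1/((841/49)*(-533/7)) = 1/(-448253/343) = -343/448253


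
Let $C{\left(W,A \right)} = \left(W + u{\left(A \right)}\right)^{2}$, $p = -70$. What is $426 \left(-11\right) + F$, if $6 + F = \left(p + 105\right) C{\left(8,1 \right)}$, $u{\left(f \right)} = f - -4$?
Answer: $1223$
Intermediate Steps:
$u{\left(f \right)} = 4 + f$ ($u{\left(f \right)} = f + 4 = 4 + f$)
$C{\left(W,A \right)} = \left(4 + A + W\right)^{2}$ ($C{\left(W,A \right)} = \left(W + \left(4 + A\right)\right)^{2} = \left(4 + A + W\right)^{2}$)
$F = 5909$ ($F = -6 + \left(-70 + 105\right) \left(4 + 1 + 8\right)^{2} = -6 + 35 \cdot 13^{2} = -6 + 35 \cdot 169 = -6 + 5915 = 5909$)
$426 \left(-11\right) + F = 426 \left(-11\right) + 5909 = -4686 + 5909 = 1223$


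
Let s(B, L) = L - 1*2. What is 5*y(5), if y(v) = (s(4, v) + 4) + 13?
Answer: 100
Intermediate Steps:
s(B, L) = -2 + L (s(B, L) = L - 2 = -2 + L)
y(v) = 15 + v (y(v) = ((-2 + v) + 4) + 13 = (2 + v) + 13 = 15 + v)
5*y(5) = 5*(15 + 5) = 5*20 = 100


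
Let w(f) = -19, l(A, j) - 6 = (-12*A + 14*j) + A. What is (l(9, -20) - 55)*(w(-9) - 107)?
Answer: 53928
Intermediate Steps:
l(A, j) = 6 - 11*A + 14*j (l(A, j) = 6 + ((-12*A + 14*j) + A) = 6 + (-11*A + 14*j) = 6 - 11*A + 14*j)
(l(9, -20) - 55)*(w(-9) - 107) = ((6 - 11*9 + 14*(-20)) - 55)*(-19 - 107) = ((6 - 99 - 280) - 55)*(-126) = (-373 - 55)*(-126) = -428*(-126) = 53928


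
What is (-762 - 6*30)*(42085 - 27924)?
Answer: -13339662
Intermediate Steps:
(-762 - 6*30)*(42085 - 27924) = (-762 - 180)*14161 = -942*14161 = -13339662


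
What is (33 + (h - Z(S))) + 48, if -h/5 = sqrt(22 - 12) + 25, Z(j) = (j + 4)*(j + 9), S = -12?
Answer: -68 - 5*sqrt(10) ≈ -83.811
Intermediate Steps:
Z(j) = (4 + j)*(9 + j)
h = -125 - 5*sqrt(10) (h = -5*(sqrt(22 - 12) + 25) = -5*(sqrt(10) + 25) = -5*(25 + sqrt(10)) = -125 - 5*sqrt(10) ≈ -140.81)
(33 + (h - Z(S))) + 48 = (33 + ((-125 - 5*sqrt(10)) - (36 + (-12)**2 + 13*(-12)))) + 48 = (33 + ((-125 - 5*sqrt(10)) - (36 + 144 - 156))) + 48 = (33 + ((-125 - 5*sqrt(10)) - 1*24)) + 48 = (33 + ((-125 - 5*sqrt(10)) - 24)) + 48 = (33 + (-149 - 5*sqrt(10))) + 48 = (-116 - 5*sqrt(10)) + 48 = -68 - 5*sqrt(10)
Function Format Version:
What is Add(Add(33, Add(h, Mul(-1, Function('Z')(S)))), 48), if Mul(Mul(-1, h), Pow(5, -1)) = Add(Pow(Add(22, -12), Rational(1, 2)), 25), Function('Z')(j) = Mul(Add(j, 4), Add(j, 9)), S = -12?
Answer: Add(-68, Mul(-5, Pow(10, Rational(1, 2)))) ≈ -83.811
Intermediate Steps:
Function('Z')(j) = Mul(Add(4, j), Add(9, j))
h = Add(-125, Mul(-5, Pow(10, Rational(1, 2)))) (h = Mul(-5, Add(Pow(Add(22, -12), Rational(1, 2)), 25)) = Mul(-5, Add(Pow(10, Rational(1, 2)), 25)) = Mul(-5, Add(25, Pow(10, Rational(1, 2)))) = Add(-125, Mul(-5, Pow(10, Rational(1, 2)))) ≈ -140.81)
Add(Add(33, Add(h, Mul(-1, Function('Z')(S)))), 48) = Add(Add(33, Add(Add(-125, Mul(-5, Pow(10, Rational(1, 2)))), Mul(-1, Add(36, Pow(-12, 2), Mul(13, -12))))), 48) = Add(Add(33, Add(Add(-125, Mul(-5, Pow(10, Rational(1, 2)))), Mul(-1, Add(36, 144, -156)))), 48) = Add(Add(33, Add(Add(-125, Mul(-5, Pow(10, Rational(1, 2)))), Mul(-1, 24))), 48) = Add(Add(33, Add(Add(-125, Mul(-5, Pow(10, Rational(1, 2)))), -24)), 48) = Add(Add(33, Add(-149, Mul(-5, Pow(10, Rational(1, 2))))), 48) = Add(Add(-116, Mul(-5, Pow(10, Rational(1, 2)))), 48) = Add(-68, Mul(-5, Pow(10, Rational(1, 2))))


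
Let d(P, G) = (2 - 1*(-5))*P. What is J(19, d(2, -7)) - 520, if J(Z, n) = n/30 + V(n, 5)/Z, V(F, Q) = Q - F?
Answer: -148202/285 ≈ -520.01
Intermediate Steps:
d(P, G) = 7*P (d(P, G) = (2 + 5)*P = 7*P)
J(Z, n) = n/30 + (5 - n)/Z
J(19, d(2, -7)) - 520 = (5 - 7*2 + (1/30)*19*(7*2))/19 - 520 = (5 - 1*14 + (1/30)*19*14)/19 - 520 = (5 - 14 + 133/15)/19 - 520 = (1/19)*(-2/15) - 520 = -2/285 - 520 = -148202/285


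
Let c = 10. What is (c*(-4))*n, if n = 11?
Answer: -440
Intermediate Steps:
(c*(-4))*n = (10*(-4))*11 = -40*11 = -440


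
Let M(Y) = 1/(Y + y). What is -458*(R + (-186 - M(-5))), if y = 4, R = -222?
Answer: 186406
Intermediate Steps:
M(Y) = 1/(4 + Y) (M(Y) = 1/(Y + 4) = 1/(4 + Y))
-458*(R + (-186 - M(-5))) = -458*(-222 + (-186 - 1/(4 - 5))) = -458*(-222 + (-186 - 1/(-1))) = -458*(-222 + (-186 - 1*(-1))) = -458*(-222 + (-186 + 1)) = -458*(-222 - 185) = -458*(-407) = 186406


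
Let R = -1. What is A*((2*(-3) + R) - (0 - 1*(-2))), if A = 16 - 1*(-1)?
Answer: -153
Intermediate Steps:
A = 17 (A = 16 + 1 = 17)
A*((2*(-3) + R) - (0 - 1*(-2))) = 17*((2*(-3) - 1) - (0 - 1*(-2))) = 17*((-6 - 1) - (0 + 2)) = 17*(-7 - 1*2) = 17*(-7 - 2) = 17*(-9) = -153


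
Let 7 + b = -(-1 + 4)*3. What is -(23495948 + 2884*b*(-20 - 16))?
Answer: -25157132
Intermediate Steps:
b = -16 (b = -7 - (-1 + 4)*3 = -7 - 3*3 = -7 - 1*9 = -7 - 9 = -16)
-(23495948 + 2884*b*(-20 - 16)) = -2884/(1/(8147 + (-20 - 16)*(-16))) = -2884/(1/(8147 - 36*(-16))) = -2884/(1/(8147 + 576)) = -2884/(1/8723) = -2884/1/8723 = -2884*8723 = -25157132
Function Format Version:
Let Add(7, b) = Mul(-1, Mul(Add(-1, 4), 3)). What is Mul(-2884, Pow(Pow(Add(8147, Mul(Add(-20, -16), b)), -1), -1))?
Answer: -25157132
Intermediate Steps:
b = -16 (b = Add(-7, Mul(-1, Mul(Add(-1, 4), 3))) = Add(-7, Mul(-1, Mul(3, 3))) = Add(-7, Mul(-1, 9)) = Add(-7, -9) = -16)
Mul(-2884, Pow(Pow(Add(8147, Mul(Add(-20, -16), b)), -1), -1)) = Mul(-2884, Pow(Pow(Add(8147, Mul(Add(-20, -16), -16)), -1), -1)) = Mul(-2884, Pow(Pow(Add(8147, Mul(-36, -16)), -1), -1)) = Mul(-2884, Pow(Pow(Add(8147, 576), -1), -1)) = Mul(-2884, Pow(Pow(8723, -1), -1)) = Mul(-2884, Pow(Rational(1, 8723), -1)) = Mul(-2884, 8723) = -25157132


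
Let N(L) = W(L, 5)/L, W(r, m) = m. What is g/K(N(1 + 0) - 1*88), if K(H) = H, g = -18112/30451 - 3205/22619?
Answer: 507270783/57168007027 ≈ 0.0088733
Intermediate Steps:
N(L) = 5/L
g = -507270783/688771169 (g = -18112*1/30451 - 3205*1/22619 = -18112/30451 - 3205/22619 = -507270783/688771169 ≈ -0.73649)
g/K(N(1 + 0) - 1*88) = -507270783/(688771169*(5/(1 + 0) - 1*88)) = -507270783/(688771169*(5/1 - 88)) = -507270783/(688771169*(5*1 - 88)) = -507270783/(688771169*(5 - 88)) = -507270783/688771169/(-83) = -507270783/688771169*(-1/83) = 507270783/57168007027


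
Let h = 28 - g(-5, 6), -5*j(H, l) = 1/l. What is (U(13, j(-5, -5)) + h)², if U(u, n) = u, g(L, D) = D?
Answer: 1225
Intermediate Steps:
j(H, l) = -1/(5*l)
h = 22 (h = 28 - 1*6 = 28 - 6 = 22)
(U(13, j(-5, -5)) + h)² = (13 + 22)² = 35² = 1225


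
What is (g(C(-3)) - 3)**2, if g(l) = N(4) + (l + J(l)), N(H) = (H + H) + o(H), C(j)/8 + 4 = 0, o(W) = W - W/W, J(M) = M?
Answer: 3136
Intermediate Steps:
o(W) = -1 + W (o(W) = W - 1*1 = W - 1 = -1 + W)
C(j) = -32 (C(j) = -32 + 8*0 = -32 + 0 = -32)
N(H) = -1 + 3*H (N(H) = (H + H) + (-1 + H) = 2*H + (-1 + H) = -1 + 3*H)
g(l) = 11 + 2*l (g(l) = (-1 + 3*4) + (l + l) = (-1 + 12) + 2*l = 11 + 2*l)
(g(C(-3)) - 3)**2 = ((11 + 2*(-32)) - 3)**2 = ((11 - 64) - 3)**2 = (-53 - 3)**2 = (-56)**2 = 3136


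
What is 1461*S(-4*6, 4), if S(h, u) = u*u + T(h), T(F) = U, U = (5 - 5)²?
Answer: 23376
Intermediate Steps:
U = 0 (U = 0² = 0)
T(F) = 0
S(h, u) = u² (S(h, u) = u*u + 0 = u² + 0 = u²)
1461*S(-4*6, 4) = 1461*4² = 1461*16 = 23376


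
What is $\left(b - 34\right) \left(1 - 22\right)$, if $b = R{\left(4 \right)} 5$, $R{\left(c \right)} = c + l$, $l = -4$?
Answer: $714$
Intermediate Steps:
$R{\left(c \right)} = -4 + c$ ($R{\left(c \right)} = c - 4 = -4 + c$)
$b = 0$ ($b = \left(-4 + 4\right) 5 = 0 \cdot 5 = 0$)
$\left(b - 34\right) \left(1 - 22\right) = \left(0 - 34\right) \left(1 - 22\right) = \left(-34\right) \left(-21\right) = 714$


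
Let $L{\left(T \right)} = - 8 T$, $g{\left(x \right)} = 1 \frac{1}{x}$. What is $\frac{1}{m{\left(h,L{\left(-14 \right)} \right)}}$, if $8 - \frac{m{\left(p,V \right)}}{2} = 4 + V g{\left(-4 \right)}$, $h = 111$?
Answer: $\frac{1}{64} \approx 0.015625$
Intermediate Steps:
$g{\left(x \right)} = \frac{1}{x}$
$m{\left(p,V \right)} = 8 + \frac{V}{2}$ ($m{\left(p,V \right)} = 16 - 2 \left(4 + \frac{V}{-4}\right) = 16 - 2 \left(4 + V \left(- \frac{1}{4}\right)\right) = 16 - 2 \left(4 - \frac{V}{4}\right) = 16 + \left(-8 + \frac{V}{2}\right) = 8 + \frac{V}{2}$)
$\frac{1}{m{\left(h,L{\left(-14 \right)} \right)}} = \frac{1}{8 + \frac{\left(-8\right) \left(-14\right)}{2}} = \frac{1}{8 + \frac{1}{2} \cdot 112} = \frac{1}{8 + 56} = \frac{1}{64}$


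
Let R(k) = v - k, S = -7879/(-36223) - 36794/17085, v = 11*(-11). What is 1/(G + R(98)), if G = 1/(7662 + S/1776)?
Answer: -8421402914916613/1844286139253698167 ≈ -0.0045662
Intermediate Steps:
v = -121
S = -1198176347/618869955 (S = -7879*(-1/36223) - 36794*1/17085 = 7879/36223 - 36794/17085 = -1198176347/618869955 ≈ -1.9361)
R(k) = -121 - k
G = 1099113040080/8421402914916613 (G = 1/(7662 - 1198176347/618869955/1776) = 1/(7662 - 1198176347/618869955*1/1776) = 1/(7662 - 1198176347/1099113040080) = 1/(8421402914916613/1099113040080) = 1099113040080/8421402914916613 ≈ 0.00013051)
1/(G + R(98)) = 1/(1099113040080/8421402914916613 + (-121 - 1*98)) = 1/(1099113040080/8421402914916613 + (-121 - 98)) = 1/(1099113040080/8421402914916613 - 219) = 1/(-1844286139253698167/8421402914916613) = -8421402914916613/1844286139253698167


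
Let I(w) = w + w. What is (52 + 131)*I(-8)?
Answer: -2928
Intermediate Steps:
I(w) = 2*w
(52 + 131)*I(-8) = (52 + 131)*(2*(-8)) = 183*(-16) = -2928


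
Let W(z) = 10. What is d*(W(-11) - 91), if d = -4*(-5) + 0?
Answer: -1620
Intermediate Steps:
d = 20 (d = 20 + 0 = 20)
d*(W(-11) - 91) = 20*(10 - 91) = 20*(-81) = -1620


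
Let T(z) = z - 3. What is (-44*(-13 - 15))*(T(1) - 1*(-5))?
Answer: 3696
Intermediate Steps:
T(z) = -3 + z
(-44*(-13 - 15))*(T(1) - 1*(-5)) = (-44*(-13 - 15))*((-3 + 1) - 1*(-5)) = (-44*(-28))*(-2 + 5) = 1232*3 = 3696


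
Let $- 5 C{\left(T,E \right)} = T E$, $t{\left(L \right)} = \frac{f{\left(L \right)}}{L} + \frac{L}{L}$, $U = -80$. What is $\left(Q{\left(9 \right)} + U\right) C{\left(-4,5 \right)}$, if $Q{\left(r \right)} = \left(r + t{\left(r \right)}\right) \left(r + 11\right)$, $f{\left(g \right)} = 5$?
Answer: $\frac{4720}{9} \approx 524.44$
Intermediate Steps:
$t{\left(L \right)} = 1 + \frac{5}{L}$ ($t{\left(L \right)} = \frac{5}{L} + \frac{L}{L} = \frac{5}{L} + 1 = 1 + \frac{5}{L}$)
$C{\left(T,E \right)} = - \frac{E T}{5}$ ($C{\left(T,E \right)} = - \frac{T E}{5} = - \frac{E T}{5}$)
$Q{\left(r \right)} = \left(11 + r\right) \left(r + \frac{5 + r}{r}\right)$ ($Q{\left(r \right)} = \left(r + \frac{5 + r}{r}\right) \left(r + 11\right) = \left(r + \frac{5 + r}{r}\right) \left(11 + r\right) = \left(11 + r\right) \left(r + \frac{5 + r}{r}\right)$)
$\left(Q{\left(9 \right)} + U\right) C{\left(-4,5 \right)} = \left(\left(16 + 9^{2} + 12 \cdot 9 + \frac{55}{9}\right) - 80\right) \left(\left(- \frac{1}{5}\right) 5 \left(-4\right)\right) = \left(\left(16 + 81 + 108 + 55 \cdot \frac{1}{9}\right) - 80\right) 4 = \left(\left(16 + 81 + 108 + \frac{55}{9}\right) - 80\right) 4 = \left(\frac{1900}{9} - 80\right) 4 = \frac{1180}{9} \cdot 4 = \frac{4720}{9}$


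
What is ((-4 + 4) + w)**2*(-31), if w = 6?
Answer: -1116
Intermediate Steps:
((-4 + 4) + w)**2*(-31) = ((-4 + 4) + 6)**2*(-31) = (0 + 6)**2*(-31) = 6**2*(-31) = 36*(-31) = -1116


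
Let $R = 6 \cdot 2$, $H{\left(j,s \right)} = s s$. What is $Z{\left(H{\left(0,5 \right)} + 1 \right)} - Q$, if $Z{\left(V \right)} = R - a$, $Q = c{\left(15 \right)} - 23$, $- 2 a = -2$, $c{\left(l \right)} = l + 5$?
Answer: $14$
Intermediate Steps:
$c{\left(l \right)} = 5 + l$
$H{\left(j,s \right)} = s^{2}$
$a = 1$ ($a = \left(- \frac{1}{2}\right) \left(-2\right) = 1$)
$R = 12$
$Q = -3$ ($Q = \left(5 + 15\right) - 23 = 20 + \left(-61 + 38\right) = 20 - 23 = -3$)
$Z{\left(V \right)} = 11$ ($Z{\left(V \right)} = 12 - 1 = 11$)
$Z{\left(H{\left(0,5 \right)} + 1 \right)} - Q = 11 - -3 = 11 + 3 = 14$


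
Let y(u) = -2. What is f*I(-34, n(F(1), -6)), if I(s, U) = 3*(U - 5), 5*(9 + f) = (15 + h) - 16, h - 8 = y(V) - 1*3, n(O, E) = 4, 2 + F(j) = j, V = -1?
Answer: 129/5 ≈ 25.800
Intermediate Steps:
F(j) = -2 + j
h = 3 (h = 8 + (-2 - 1*3) = 8 + (-2 - 3) = 8 - 5 = 3)
f = -43/5 (f = -9 + ((15 + 3) - 16)/5 = -9 + (18 - 16)/5 = -9 + (⅕)*2 = -9 + ⅖ = -43/5 ≈ -8.6000)
I(s, U) = -15 + 3*U (I(s, U) = 3*(-5 + U) = -15 + 3*U)
f*I(-34, n(F(1), -6)) = -43*(-15 + 3*4)/5 = -43*(-15 + 12)/5 = -43/5*(-3) = 129/5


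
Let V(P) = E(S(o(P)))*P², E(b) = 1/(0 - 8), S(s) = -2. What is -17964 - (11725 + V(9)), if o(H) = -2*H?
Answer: -237431/8 ≈ -29679.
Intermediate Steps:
E(b) = -⅛ (E(b) = 1/(-8) = -⅛)
V(P) = -P²/8
-17964 - (11725 + V(9)) = -17964 - (11725 - ⅛*9²) = -17964 - (11725 - ⅛*81) = -17964 - (11725 - 81/8) = -17964 - 1*93719/8 = -17964 - 93719/8 = -237431/8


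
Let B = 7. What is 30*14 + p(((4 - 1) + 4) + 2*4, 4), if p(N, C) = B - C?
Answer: 423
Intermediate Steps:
p(N, C) = 7 - C
30*14 + p(((4 - 1) + 4) + 2*4, 4) = 30*14 + (7 - 1*4) = 420 + (7 - 4) = 420 + 3 = 423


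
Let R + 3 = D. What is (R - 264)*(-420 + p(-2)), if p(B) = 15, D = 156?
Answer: 44955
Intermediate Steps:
R = 153 (R = -3 + 156 = 153)
(R - 264)*(-420 + p(-2)) = (153 - 264)*(-420 + 15) = -111*(-405) = 44955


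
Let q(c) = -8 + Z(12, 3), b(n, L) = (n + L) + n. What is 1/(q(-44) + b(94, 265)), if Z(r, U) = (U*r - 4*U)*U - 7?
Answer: 1/510 ≈ 0.0019608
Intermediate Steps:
b(n, L) = L + 2*n (b(n, L) = (L + n) + n = L + 2*n)
Z(r, U) = -7 + U*(-4*U + U*r) (Z(r, U) = (-4*U + U*r)*U - 7 = U*(-4*U + U*r) - 7 = -7 + U*(-4*U + U*r))
q(c) = 57 (q(c) = -8 + (-7 - 4*3² + 12*3²) = -8 + (-7 - 4*9 + 12*9) = -8 + (-7 - 36 + 108) = -8 + 65 = 57)
1/(q(-44) + b(94, 265)) = 1/(57 + (265 + 2*94)) = 1/(57 + (265 + 188)) = 1/(57 + 453) = 1/510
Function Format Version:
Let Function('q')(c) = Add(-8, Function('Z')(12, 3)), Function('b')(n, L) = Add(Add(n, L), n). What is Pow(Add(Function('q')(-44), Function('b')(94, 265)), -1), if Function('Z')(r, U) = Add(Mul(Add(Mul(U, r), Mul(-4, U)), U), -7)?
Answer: Rational(1, 510) ≈ 0.0019608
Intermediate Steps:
Function('b')(n, L) = Add(L, Mul(2, n)) (Function('b')(n, L) = Add(Add(L, n), n) = Add(L, Mul(2, n)))
Function('Z')(r, U) = Add(-7, Mul(U, Add(Mul(-4, U), Mul(U, r)))) (Function('Z')(r, U) = Add(Mul(Add(Mul(-4, U), Mul(U, r)), U), -7) = Add(Mul(U, Add(Mul(-4, U), Mul(U, r))), -7) = Add(-7, Mul(U, Add(Mul(-4, U), Mul(U, r)))))
Function('q')(c) = 57 (Function('q')(c) = Add(-8, Add(-7, Mul(-4, Pow(3, 2)), Mul(12, Pow(3, 2)))) = Add(-8, Add(-7, Mul(-4, 9), Mul(12, 9))) = Add(-8, Add(-7, -36, 108)) = Add(-8, 65) = 57)
Pow(Add(Function('q')(-44), Function('b')(94, 265)), -1) = Pow(Add(57, Add(265, Mul(2, 94))), -1) = Pow(Add(57, Add(265, 188)), -1) = Pow(Add(57, 453), -1) = Pow(510, -1) = Rational(1, 510)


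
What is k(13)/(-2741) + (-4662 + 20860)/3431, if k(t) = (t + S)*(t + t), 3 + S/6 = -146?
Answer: 122989204/9404371 ≈ 13.078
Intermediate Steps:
S = -894 (S = -18 + 6*(-146) = -18 - 876 = -894)
k(t) = 2*t*(-894 + t) (k(t) = (t - 894)*(t + t) = (-894 + t)*(2*t) = 2*t*(-894 + t))
k(13)/(-2741) + (-4662 + 20860)/3431 = (2*13*(-894 + 13))/(-2741) + (-4662 + 20860)/3431 = (2*13*(-881))*(-1/2741) + 16198*(1/3431) = -22906*(-1/2741) + 16198/3431 = 22906/2741 + 16198/3431 = 122989204/9404371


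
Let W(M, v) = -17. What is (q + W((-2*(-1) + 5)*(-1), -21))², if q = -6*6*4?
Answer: 25921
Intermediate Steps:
q = -144 (q = -36*4 = -144)
(q + W((-2*(-1) + 5)*(-1), -21))² = (-144 - 17)² = (-161)² = 25921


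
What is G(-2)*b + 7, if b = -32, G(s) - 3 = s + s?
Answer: 39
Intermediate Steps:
G(s) = 3 + 2*s (G(s) = 3 + (s + s) = 3 + 2*s)
G(-2)*b + 7 = (3 + 2*(-2))*(-32) + 7 = (3 - 4)*(-32) + 7 = -1*(-32) + 7 = 32 + 7 = 39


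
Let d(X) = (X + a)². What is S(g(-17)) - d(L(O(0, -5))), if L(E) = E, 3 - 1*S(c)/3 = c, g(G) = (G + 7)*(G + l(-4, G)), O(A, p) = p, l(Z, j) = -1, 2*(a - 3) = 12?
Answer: -547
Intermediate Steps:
a = 9 (a = 3 + (½)*12 = 3 + 6 = 9)
g(G) = (-1 + G)*(7 + G) (g(G) = (G + 7)*(G - 1) = (7 + G)*(-1 + G) = (-1 + G)*(7 + G))
S(c) = 9 - 3*c
d(X) = (9 + X)² (d(X) = (X + 9)² = (9 + X)²)
S(g(-17)) - d(L(O(0, -5))) = (9 - 3*(-7 + (-17)² + 6*(-17))) - (9 - 5)² = (9 - 3*(-7 + 289 - 102)) - 1*4² = (9 - 3*180) - 1*16 = (9 - 540) - 16 = -531 - 16 = -547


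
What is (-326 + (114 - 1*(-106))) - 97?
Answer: -203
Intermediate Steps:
(-326 + (114 - 1*(-106))) - 97 = (-326 + (114 + 106)) - 97 = (-326 + 220) - 97 = -106 - 97 = -203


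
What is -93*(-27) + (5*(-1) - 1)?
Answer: 2505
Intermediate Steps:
-93*(-27) + (5*(-1) - 1) = 2511 + (-5 - 1) = 2511 - 6 = 2505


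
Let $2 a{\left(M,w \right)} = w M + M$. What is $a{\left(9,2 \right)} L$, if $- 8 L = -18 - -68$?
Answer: $- \frac{675}{8} \approx -84.375$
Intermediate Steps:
$a{\left(M,w \right)} = \frac{M}{2} + \frac{M w}{2}$ ($a{\left(M,w \right)} = \frac{w M + M}{2} = \frac{M w + M}{2} = \frac{M + M w}{2} = \frac{M}{2} + \frac{M w}{2}$)
$L = - \frac{25}{4}$ ($L = - \frac{-18 - -68}{8} = - \frac{-18 + 68}{8} = \left(- \frac{1}{8}\right) 50 = - \frac{25}{4} \approx -6.25$)
$a{\left(9,2 \right)} L = \frac{1}{2} \cdot 9 \left(1 + 2\right) \left(- \frac{25}{4}\right) = \frac{1}{2} \cdot 9 \cdot 3 \left(- \frac{25}{4}\right) = \frac{27}{2} \left(- \frac{25}{4}\right) = - \frac{675}{8}$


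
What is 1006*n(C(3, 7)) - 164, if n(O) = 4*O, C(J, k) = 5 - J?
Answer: 7884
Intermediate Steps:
1006*n(C(3, 7)) - 164 = 1006*(4*(5 - 1*3)) - 164 = 1006*(4*(5 - 3)) - 164 = 1006*(4*2) - 164 = 1006*8 - 164 = 8048 - 164 = 7884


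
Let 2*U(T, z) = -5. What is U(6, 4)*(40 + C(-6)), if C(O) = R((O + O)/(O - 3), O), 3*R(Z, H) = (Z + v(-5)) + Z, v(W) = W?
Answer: -1765/18 ≈ -98.056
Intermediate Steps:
R(Z, H) = -5/3 + 2*Z/3 (R(Z, H) = ((Z - 5) + Z)/3 = ((-5 + Z) + Z)/3 = (-5 + 2*Z)/3 = -5/3 + 2*Z/3)
C(O) = -5/3 + 4*O/(3*(-3 + O)) (C(O) = -5/3 + 2*((O + O)/(O - 3))/3 = -5/3 + 2*((2*O)/(-3 + O))/3 = -5/3 + 2*(2*O/(-3 + O))/3 = -5/3 + 4*O/(3*(-3 + O)))
U(T, z) = -5/2 (U(T, z) = (1/2)*(-5) = -5/2)
U(6, 4)*(40 + C(-6)) = -5*(40 + (15 - 1*(-6))/(3*(-3 - 6)))/2 = -5*(40 + (1/3)*(15 + 6)/(-9))/2 = -5*(40 + (1/3)*(-1/9)*21)/2 = -5*(40 - 7/9)/2 = -5/2*353/9 = -1765/18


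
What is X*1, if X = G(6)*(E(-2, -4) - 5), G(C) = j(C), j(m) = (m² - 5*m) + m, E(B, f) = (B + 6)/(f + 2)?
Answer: -84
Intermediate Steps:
E(B, f) = (6 + B)/(2 + f)
j(m) = m² - 4*m
G(C) = C*(-4 + C)
X = -84 (X = (6*(-4 + 6))*((6 - 2)/(2 - 4) - 5) = (6*2)*(4/(-2) - 5) = 12*(-½*4 - 5) = 12*(-2 - 5) = 12*(-7) = -84)
X*1 = -84*1 = -84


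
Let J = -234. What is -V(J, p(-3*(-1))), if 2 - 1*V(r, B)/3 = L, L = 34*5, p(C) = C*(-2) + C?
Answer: 504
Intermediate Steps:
p(C) = -C (p(C) = -2*C + C = -C)
L = 170
V(r, B) = -504 (V(r, B) = 6 - 3*170 = 6 - 510 = -504)
-V(J, p(-3*(-1))) = -1*(-504) = 504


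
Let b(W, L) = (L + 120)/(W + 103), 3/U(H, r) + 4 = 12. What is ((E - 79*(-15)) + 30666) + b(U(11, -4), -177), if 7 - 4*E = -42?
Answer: 105401807/3308 ≈ 31863.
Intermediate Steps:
E = 49/4 (E = 7/4 - ¼*(-42) = 7/4 + 21/2 = 49/4 ≈ 12.250)
U(H, r) = 3/8 (U(H, r) = 3/(-4 + 12) = 3/8)
b(W, L) = (120 + L)/(103 + W)
((E - 79*(-15)) + 30666) + b(U(11, -4), -177) = ((49/4 - 79*(-15)) + 30666) + (120 - 177)/(103 + 3/8) = ((49/4 + 1185) + 30666) - 57/(827/8) = (4789/4 + 30666) + (8/827)*(-57) = 127453/4 - 456/827 = 105401807/3308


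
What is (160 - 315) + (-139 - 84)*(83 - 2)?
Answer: -18218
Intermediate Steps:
(160 - 315) + (-139 - 84)*(83 - 2) = -155 - 223*81 = -155 - 18063 = -18218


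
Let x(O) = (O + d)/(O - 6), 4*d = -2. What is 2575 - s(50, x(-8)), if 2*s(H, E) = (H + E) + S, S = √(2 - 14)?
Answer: 142783/56 - I*√3 ≈ 2549.7 - 1.732*I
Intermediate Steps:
d = -½ (d = (¼)*(-2) = -½ ≈ -0.50000)
x(O) = (-½ + O)/(-6 + O) (x(O) = (O - ½)/(O - 6) = (-½ + O)/(-6 + O))
S = 2*I*√3 (S = √(-12) = 2*I*√3 ≈ 3.4641*I)
s(H, E) = E/2 + H/2 + I*√3 (s(H, E) = ((H + E) + 2*I*√3)/2 = ((E + H) + 2*I*√3)/2 = (E + H + 2*I*√3)/2 = E/2 + H/2 + I*√3)
2575 - s(50, x(-8)) = 2575 - (((-½ - 8)/(-6 - 8))/2 + (½)*50 + I*√3) = 2575 - ((-17/2/(-14))/2 + 25 + I*√3) = 2575 - ((-1/14*(-17/2))/2 + 25 + I*√3) = 2575 - ((½)*(17/28) + 25 + I*√3) = 2575 - (17/56 + 25 + I*√3) = 2575 - (1417/56 + I*√3) = 2575 + (-1417/56 - I*√3) = 142783/56 - I*√3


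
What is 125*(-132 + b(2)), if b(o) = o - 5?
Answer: -16875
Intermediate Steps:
b(o) = -5 + o
125*(-132 + b(2)) = 125*(-132 + (-5 + 2)) = 125*(-132 - 3) = 125*(-135) = -16875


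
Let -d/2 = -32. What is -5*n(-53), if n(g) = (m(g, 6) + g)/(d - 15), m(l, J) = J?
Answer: 235/49 ≈ 4.7959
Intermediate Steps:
d = 64 (d = -2*(-32) = 64)
n(g) = 6/49 + g/49 (n(g) = (6 + g)/(64 - 15) = (6 + g)/49 = (6 + g)*(1/49) = 6/49 + g/49)
-5*n(-53) = -5*(6/49 + (1/49)*(-53)) = -5*(6/49 - 53/49) = -5*(-47/49) = 235/49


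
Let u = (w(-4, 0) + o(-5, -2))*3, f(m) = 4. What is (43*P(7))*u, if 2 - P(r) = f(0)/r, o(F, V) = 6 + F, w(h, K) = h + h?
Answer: -1290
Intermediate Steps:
w(h, K) = 2*h
u = -21 (u = (2*(-4) + (6 - 5))*3 = (-8 + 1)*3 = -7*3 = -21)
P(r) = 2 - 4/r
(43*P(7))*u = (43*(2 - 4/7))*(-21) = (43*(10/7))*(-21) = (430/7)*(-21) = -1290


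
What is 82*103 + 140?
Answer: 8586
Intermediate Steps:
82*103 + 140 = 8446 + 140 = 8586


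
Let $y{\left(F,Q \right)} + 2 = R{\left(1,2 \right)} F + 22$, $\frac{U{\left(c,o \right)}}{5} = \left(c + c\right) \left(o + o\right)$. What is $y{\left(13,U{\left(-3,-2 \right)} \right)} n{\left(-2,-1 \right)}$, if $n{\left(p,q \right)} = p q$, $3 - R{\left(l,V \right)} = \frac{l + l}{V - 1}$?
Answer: $66$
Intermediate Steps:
$R{\left(l,V \right)} = 3 - \frac{2 l}{-1 + V}$ ($R{\left(l,V \right)} = 3 - \frac{l + l}{V - 1} = 3 - \frac{2 l}{-1 + V}$)
$U{\left(c,o \right)} = 20 c o$ ($U{\left(c,o \right)} = 5 \left(c + c\right) \left(o + o\right) = 5 \cdot 2 c 2 o = 5 \cdot 4 c o = 20 c o$)
$y{\left(F,Q \right)} = 20 + F$ ($y{\left(F,Q \right)} = -2 + \left(\frac{-3 - 2 + 3 \cdot 2}{-1 + 2} F + 22\right) = -2 + \left(\frac{-3 - 2 + 6}{1} F + 22\right) = -2 + \left(1 \cdot 1 F + 22\right) = -2 + \left(1 F + 22\right) = -2 + \left(F + 22\right) = -2 + \left(22 + F\right) = 20 + F$)
$y{\left(13,U{\left(-3,-2 \right)} \right)} n{\left(-2,-1 \right)} = \left(20 + 13\right) \left(\left(-2\right) \left(-1\right)\right) = 33 \cdot 2 = 66$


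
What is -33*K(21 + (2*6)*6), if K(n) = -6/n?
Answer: 66/31 ≈ 2.1290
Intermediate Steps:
-33*K(21 + (2*6)*6) = -(-198)/(21 + (2*6)*6) = -(-198)/(21 + 12*6) = -(-198)/(21 + 72) = -(-198)/93 = -33*(-2/31) = 66/31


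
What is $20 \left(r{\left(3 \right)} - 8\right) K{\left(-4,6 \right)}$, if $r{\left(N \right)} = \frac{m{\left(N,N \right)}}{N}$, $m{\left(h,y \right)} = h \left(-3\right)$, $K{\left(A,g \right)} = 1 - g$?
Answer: $1100$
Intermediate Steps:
$m{\left(h,y \right)} = - 3 h$
$r{\left(N \right)} = -3$ ($r{\left(N \right)} = \frac{\left(-3\right) N}{N} = -3$)
$20 \left(r{\left(3 \right)} - 8\right) K{\left(-4,6 \right)} = 20 \left(-3 - 8\right) \left(1 - 6\right) = 20 \left(-11\right) \left(-5\right) = \left(-220\right) \left(-5\right) = 1100$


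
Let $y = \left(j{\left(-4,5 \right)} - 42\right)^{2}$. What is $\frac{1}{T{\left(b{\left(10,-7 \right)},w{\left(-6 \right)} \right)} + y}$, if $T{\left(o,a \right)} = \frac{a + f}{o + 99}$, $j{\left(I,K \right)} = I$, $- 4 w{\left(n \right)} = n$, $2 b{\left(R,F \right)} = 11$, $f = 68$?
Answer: $\frac{209}{442383} \approx 0.00047244$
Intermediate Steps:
$b{\left(R,F \right)} = \frac{11}{2}$ ($b{\left(R,F \right)} = \frac{1}{2} \cdot 11 = \frac{11}{2}$)
$w{\left(n \right)} = - \frac{n}{4}$
$T{\left(o,a \right)} = \frac{68 + a}{99 + o}$ ($T{\left(o,a \right)} = \frac{a + 68}{o + 99} = \frac{68 + a}{99 + o}$)
$y = 2116$ ($y = \left(-4 - 42\right)^{2} = \left(-46\right)^{2} = 2116$)
$\frac{1}{T{\left(b{\left(10,-7 \right)},w{\left(-6 \right)} \right)} + y} = \frac{1}{\frac{68 - - \frac{3}{2}}{99 + \frac{11}{2}} + 2116} = \frac{1}{\frac{68 + \frac{3}{2}}{\frac{209}{2}} + 2116} = \frac{1}{\frac{2}{209} \cdot \frac{139}{2} + 2116} = \frac{1}{\frac{139}{209} + 2116} = \frac{1}{\frac{442383}{209}} = \frac{209}{442383}$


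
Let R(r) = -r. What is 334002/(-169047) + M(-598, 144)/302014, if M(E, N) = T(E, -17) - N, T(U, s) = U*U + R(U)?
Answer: -6724108217/8509093443 ≈ -0.79023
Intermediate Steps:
T(U, s) = U² - U (T(U, s) = U*U - U = U² - U)
M(E, N) = -N + E*(-1 + E) (M(E, N) = E*(-1 + E) - N = -N + E*(-1 + E))
334002/(-169047) + M(-598, 144)/302014 = 334002/(-169047) + ((-598)² - 1*(-598) - 1*144)/302014 = 334002*(-1/169047) + (357604 + 598 - 144)*(1/302014) = -111334/56349 + 358058*(1/302014) = -111334/56349 + 179029/151007 = -6724108217/8509093443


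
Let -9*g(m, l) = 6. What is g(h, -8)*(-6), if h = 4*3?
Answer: 4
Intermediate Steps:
h = 12
g(m, l) = -2/3 (g(m, l) = -1/9*6 = -2/3)
g(h, -8)*(-6) = -2/3*(-6) = 4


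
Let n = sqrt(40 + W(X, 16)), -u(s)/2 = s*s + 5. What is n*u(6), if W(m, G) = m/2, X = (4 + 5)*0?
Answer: -164*sqrt(10) ≈ -518.61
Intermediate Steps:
X = 0 (X = 9*0 = 0)
u(s) = -10 - 2*s**2 (u(s) = -2*(s*s + 5) = -2*(s**2 + 5) = -2*(5 + s**2) = -10 - 2*s**2)
W(m, G) = m/2 (W(m, G) = m*(1/2) = m/2)
n = 2*sqrt(10) (n = sqrt(40 + (1/2)*0) = sqrt(40 + 0) = sqrt(40) = 2*sqrt(10) ≈ 6.3246)
n*u(6) = (2*sqrt(10))*(-10 - 2*6**2) = (2*sqrt(10))*(-10 - 2*36) = (2*sqrt(10))*(-10 - 72) = (2*sqrt(10))*(-82) = -164*sqrt(10)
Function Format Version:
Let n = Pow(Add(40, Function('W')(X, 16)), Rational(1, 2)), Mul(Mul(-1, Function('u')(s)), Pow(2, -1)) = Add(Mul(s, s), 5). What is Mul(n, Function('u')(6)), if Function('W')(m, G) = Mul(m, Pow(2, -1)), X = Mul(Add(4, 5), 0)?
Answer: Mul(-164, Pow(10, Rational(1, 2))) ≈ -518.61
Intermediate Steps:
X = 0 (X = Mul(9, 0) = 0)
Function('u')(s) = Add(-10, Mul(-2, Pow(s, 2))) (Function('u')(s) = Mul(-2, Add(Mul(s, s), 5)) = Mul(-2, Add(Pow(s, 2), 5)) = Mul(-2, Add(5, Pow(s, 2))) = Add(-10, Mul(-2, Pow(s, 2))))
Function('W')(m, G) = Mul(Rational(1, 2), m) (Function('W')(m, G) = Mul(m, Rational(1, 2)) = Mul(Rational(1, 2), m))
n = Mul(2, Pow(10, Rational(1, 2))) (n = Pow(Add(40, Mul(Rational(1, 2), 0)), Rational(1, 2)) = Pow(Add(40, 0), Rational(1, 2)) = Pow(40, Rational(1, 2)) = Mul(2, Pow(10, Rational(1, 2))) ≈ 6.3246)
Mul(n, Function('u')(6)) = Mul(Mul(2, Pow(10, Rational(1, 2))), Add(-10, Mul(-2, Pow(6, 2)))) = Mul(Mul(2, Pow(10, Rational(1, 2))), Add(-10, Mul(-2, 36))) = Mul(Mul(2, Pow(10, Rational(1, 2))), Add(-10, -72)) = Mul(Mul(2, Pow(10, Rational(1, 2))), -82) = Mul(-164, Pow(10, Rational(1, 2)))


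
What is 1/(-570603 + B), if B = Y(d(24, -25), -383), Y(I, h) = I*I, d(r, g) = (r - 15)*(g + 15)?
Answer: -1/562503 ≈ -1.7778e-6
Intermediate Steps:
d(r, g) = (-15 + r)*(15 + g)
Y(I, h) = I**2
B = 8100 (B = (-225 - 15*(-25) + 15*24 - 25*24)**2 = (-225 + 375 + 360 - 600)**2 = (-90)**2 = 8100)
1/(-570603 + B) = 1/(-570603 + 8100) = 1/(-562503) = -1/562503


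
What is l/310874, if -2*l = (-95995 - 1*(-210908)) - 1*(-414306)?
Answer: -529219/621748 ≈ -0.85118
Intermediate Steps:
l = -529219/2 (l = -((-95995 - 1*(-210908)) - 1*(-414306))/2 = -((-95995 + 210908) + 414306)/2 = -(114913 + 414306)/2 = -½*529219 = -529219/2 ≈ -2.6461e+5)
l/310874 = -529219/2/310874 = -529219/2*1/310874 = -529219/621748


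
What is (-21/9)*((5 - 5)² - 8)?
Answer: 56/3 ≈ 18.667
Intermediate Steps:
(-21/9)*((5 - 5)² - 8) = (-21*⅑)*(0² - 8) = -7*(0 - 8)/3 = -7/3*(-8) = 56/3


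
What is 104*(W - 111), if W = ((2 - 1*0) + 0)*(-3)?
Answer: -12168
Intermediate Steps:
W = -6 (W = ((2 + 0) + 0)*(-3) = (2 + 0)*(-3) = 2*(-3) = -6)
104*(W - 111) = 104*(-6 - 111) = 104*(-117) = -12168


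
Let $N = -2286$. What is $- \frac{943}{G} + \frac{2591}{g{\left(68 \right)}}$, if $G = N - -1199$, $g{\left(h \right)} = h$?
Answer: $\frac{2880541}{73916} \approx 38.97$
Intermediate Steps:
$G = -1087$ ($G = -2286 - -1199 = -2286 + 1199 = -1087$)
$- \frac{943}{G} + \frac{2591}{g{\left(68 \right)}} = - \frac{943}{-1087} + \frac{2591}{68} = \left(-943\right) \left(- \frac{1}{1087}\right) + 2591 \cdot \frac{1}{68} = \frac{943}{1087} + \frac{2591}{68} = \frac{2880541}{73916}$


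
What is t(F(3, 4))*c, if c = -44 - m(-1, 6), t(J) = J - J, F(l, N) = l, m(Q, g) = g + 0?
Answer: 0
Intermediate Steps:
m(Q, g) = g
t(J) = 0
c = -50 (c = -44 - 1*6 = -44 - 6 = -50)
t(F(3, 4))*c = 0*(-50) = 0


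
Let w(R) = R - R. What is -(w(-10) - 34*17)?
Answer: 578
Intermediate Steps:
w(R) = 0
-(w(-10) - 34*17) = -(0 - 34*17) = -(0 - 578) = -1*(-578) = 578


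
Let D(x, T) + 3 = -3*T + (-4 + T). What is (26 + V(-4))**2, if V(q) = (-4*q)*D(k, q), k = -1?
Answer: 1764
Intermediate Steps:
D(x, T) = -7 - 2*T (D(x, T) = -3 + (-3*T + (-4 + T)) = -3 + (-4 - 2*T) = -7 - 2*T)
V(q) = -4*q*(-7 - 2*q) (V(q) = (-4*q)*(-7 - 2*q) = -4*q*(-7 - 2*q))
(26 + V(-4))**2 = (26 + 4*(-4)*(7 + 2*(-4)))**2 = (26 + 4*(-4)*(7 - 8))**2 = (26 + 4*(-4)*(-1))**2 = (26 + 16)**2 = 42**2 = 1764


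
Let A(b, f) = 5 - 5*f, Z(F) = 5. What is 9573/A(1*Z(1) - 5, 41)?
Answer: -9573/200 ≈ -47.865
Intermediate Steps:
9573/A(1*Z(1) - 5, 41) = 9573/(5 - 5*41) = 9573/(5 - 205) = 9573/(-200) = 9573*(-1/200) = -9573/200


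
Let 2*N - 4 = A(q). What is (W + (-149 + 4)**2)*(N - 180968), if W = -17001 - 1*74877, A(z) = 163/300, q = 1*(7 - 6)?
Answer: 7693178849761/600 ≈ 1.2822e+10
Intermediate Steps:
q = 1 (q = 1*1 = 1)
A(z) = 163/300 (A(z) = 163*(1/300) = 163/300)
W = -91878 (W = -17001 - 74877 = -91878)
N = 1363/600 (N = 2 + (1/2)*(163/300) = 2 + 163/600 = 1363/600 ≈ 2.2717)
(W + (-149 + 4)**2)*(N - 180968) = (-91878 + (-149 + 4)**2)*(1363/600 - 180968) = (-91878 + (-145)**2)*(-108579437/600) = (-91878 + 21025)*(-108579437/600) = -70853*(-108579437/600) = 7693178849761/600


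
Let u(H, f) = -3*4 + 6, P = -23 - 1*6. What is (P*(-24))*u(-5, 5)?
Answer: -4176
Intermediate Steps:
P = -29 (P = -23 - 6 = -29)
u(H, f) = -6 (u(H, f) = -12 + 6 = -6)
(P*(-24))*u(-5, 5) = -29*(-24)*(-6) = 696*(-6) = -4176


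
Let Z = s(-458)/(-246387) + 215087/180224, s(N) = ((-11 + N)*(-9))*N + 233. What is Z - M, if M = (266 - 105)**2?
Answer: -1150616769754339/44404850688 ≈ -25912.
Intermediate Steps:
s(N) = 233 + N*(99 - 9*N) (s(N) = (99 - 9*N)*N + 233 = N*(99 - 9*N) + 233 = 233 + N*(99 - 9*N))
Z = 401364929309/44404850688 (Z = (233 - 9*(-458)**2 + 99*(-458))/(-246387) + 215087/180224 = (233 - 9*209764 - 45342)*(-1/246387) + 215087*(1/180224) = (233 - 1887876 - 45342)*(-1/246387) + 215087/180224 = -1932985*(-1/246387) + 215087/180224 = 1932985/246387 + 215087/180224 = 401364929309/44404850688 ≈ 9.0388)
M = 25921 (M = 161**2 = 25921)
Z - M = 401364929309/44404850688 - 1*25921 = 401364929309/44404850688 - 25921 = -1150616769754339/44404850688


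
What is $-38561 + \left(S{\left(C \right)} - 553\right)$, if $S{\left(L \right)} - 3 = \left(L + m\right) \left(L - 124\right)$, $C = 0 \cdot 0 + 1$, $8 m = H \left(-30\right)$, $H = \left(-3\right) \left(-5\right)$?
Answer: $- \frac{129261}{4} \approx -32315.0$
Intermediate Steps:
$H = 15$
$m = - \frac{225}{4}$ ($m = \frac{15 \left(-30\right)}{8} = \frac{1}{8} \left(-450\right) = - \frac{225}{4} \approx -56.25$)
$C = 1$ ($C = 0 + 1 = 1$)
$S{\left(L \right)} = 3 + \left(-124 + L\right) \left(- \frac{225}{4} + L\right)$ ($S{\left(L \right)} = 3 + \left(L - \frac{225}{4}\right) \left(L - 124\right) = 3 + \left(- \frac{225}{4} + L\right) \left(-124 + L\right) = 3 + \left(-124 + L\right) \left(- \frac{225}{4} + L\right)$)
$-38561 + \left(S{\left(C \right)} - 553\right) = -38561 + \left(\left(6978 + 1^{2} - \frac{721}{4}\right) - 553\right) = -38561 + \left(\left(6978 + 1 - \frac{721}{4}\right) - 553\right) = -38561 + \left(\frac{27195}{4} - 553\right) = -38561 + \frac{24983}{4} = - \frac{129261}{4}$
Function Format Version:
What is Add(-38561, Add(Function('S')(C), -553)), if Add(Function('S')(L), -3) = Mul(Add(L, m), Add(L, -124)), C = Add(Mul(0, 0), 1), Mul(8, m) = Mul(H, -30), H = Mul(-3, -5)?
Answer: Rational(-129261, 4) ≈ -32315.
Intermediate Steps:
H = 15
m = Rational(-225, 4) (m = Mul(Rational(1, 8), Mul(15, -30)) = Mul(Rational(1, 8), -450) = Rational(-225, 4) ≈ -56.250)
C = 1 (C = Add(0, 1) = 1)
Function('S')(L) = Add(3, Mul(Add(-124, L), Add(Rational(-225, 4), L))) (Function('S')(L) = Add(3, Mul(Add(L, Rational(-225, 4)), Add(L, -124))) = Add(3, Mul(Add(Rational(-225, 4), L), Add(-124, L))) = Add(3, Mul(Add(-124, L), Add(Rational(-225, 4), L))))
Add(-38561, Add(Function('S')(C), -553)) = Add(-38561, Add(Add(6978, Pow(1, 2), Mul(Rational(-721, 4), 1)), -553)) = Add(-38561, Add(Add(6978, 1, Rational(-721, 4)), -553)) = Add(-38561, Add(Rational(27195, 4), -553)) = Add(-38561, Rational(24983, 4)) = Rational(-129261, 4)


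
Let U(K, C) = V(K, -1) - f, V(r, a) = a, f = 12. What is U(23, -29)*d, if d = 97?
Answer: -1261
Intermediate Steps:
U(K, C) = -13 (U(K, C) = -1 - 1*12 = -1 - 12 = -13)
U(23, -29)*d = -13*97 = -1261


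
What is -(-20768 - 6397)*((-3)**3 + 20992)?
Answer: 569514225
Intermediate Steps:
-(-20768 - 6397)*((-3)**3 + 20992) = -(-27165)*(-27 + 20992) = -(-27165)*20965 = -1*(-569514225) = 569514225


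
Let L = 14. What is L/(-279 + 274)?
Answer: -14/5 ≈ -2.8000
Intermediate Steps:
L/(-279 + 274) = 14/(-279 + 274) = 14/(-5) = -⅕*14 = -14/5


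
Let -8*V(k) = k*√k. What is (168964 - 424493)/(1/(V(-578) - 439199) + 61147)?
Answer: -24112087727048012414483/5769919767192395114553 - 2510827954*I*√2/5769919767192395114553 ≈ -4.1789 - 6.1541e-13*I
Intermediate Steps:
V(k) = -k^(3/2)/8 (V(k) = -k*√k/8 = -k^(3/2)/8)
(168964 - 424493)/(1/(V(-578) - 439199) + 61147) = (168964 - 424493)/(1/(-(-4913)*I*√2/4 - 439199) + 61147) = -255529/(1/(-(-4913)*I*√2/4 - 439199) + 61147) = -255529/(1/(4913*I*√2/4 - 439199) + 61147) = -255529/(1/(-439199 + 4913*I*√2/4) + 61147) = -255529/(61147 + 1/(-439199 + 4913*I*√2/4))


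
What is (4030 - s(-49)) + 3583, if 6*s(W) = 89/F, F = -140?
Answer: 6395009/840 ≈ 7613.1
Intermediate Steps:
s(W) = -89/840 (s(W) = (89/(-140))/6 = (89*(-1/140))/6 = (⅙)*(-89/140) = -89/840)
(4030 - s(-49)) + 3583 = (4030 - 1*(-89/840)) + 3583 = (4030 + 89/840) + 3583 = 3385289/840 + 3583 = 6395009/840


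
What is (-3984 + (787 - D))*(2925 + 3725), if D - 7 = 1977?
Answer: -34453650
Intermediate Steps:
D = 1984 (D = 7 + 1977 = 1984)
(-3984 + (787 - D))*(2925 + 3725) = (-3984 + (787 - 1*1984))*(2925 + 3725) = (-3984 + (787 - 1984))*6650 = (-3984 - 1197)*6650 = -5181*6650 = -34453650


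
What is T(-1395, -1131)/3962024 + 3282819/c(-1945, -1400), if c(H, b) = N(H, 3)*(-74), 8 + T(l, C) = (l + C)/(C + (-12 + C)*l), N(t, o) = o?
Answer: -575670287592611325/38929591862392 ≈ -14787.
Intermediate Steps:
T(l, C) = -8 + (C + l)/(C + l*(-12 + C)) (T(l, C) = -8 + (l + C)/(C + (-12 + C)*l) = -8 + (C + l)/(C + l*(-12 + C)))
c(H, b) = -222 (c(H, b) = 3*(-74) = -222)
T(-1395, -1131)/3962024 + 3282819/c(-1945, -1400) = ((-7*(-1131) + 97*(-1395) - 8*(-1131)*(-1395))/(-1131 - 12*(-1395) - 1131*(-1395)))/3962024 + 3282819/(-222) = ((7917 - 135315 - 12621960)/(-1131 + 16740 + 1577745))*(1/3962024) + 3282819*(-1/222) = (-12749358/1593354)*(1/3962024) - 1094273/74 = ((1/1593354)*(-12749358))*(1/3962024) - 1094273/74 = -2124893/265559*1/3962024 - 1094273/74 = -2124893/1052151131416 - 1094273/74 = -575670287592611325/38929591862392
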